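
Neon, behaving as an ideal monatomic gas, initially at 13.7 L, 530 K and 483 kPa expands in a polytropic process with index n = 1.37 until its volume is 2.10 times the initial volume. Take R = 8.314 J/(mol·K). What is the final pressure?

Polytropic n=1.37: T₂ = T₁(V₁/V₂)^(n−1) = 530×(0.476)^0.37 = 403 K; P₂ = P₁(V₁/V₂)^n = 175 kPa.

175 kPa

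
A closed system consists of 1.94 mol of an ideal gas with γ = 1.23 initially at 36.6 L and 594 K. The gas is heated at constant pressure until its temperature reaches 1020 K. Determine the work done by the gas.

6870 J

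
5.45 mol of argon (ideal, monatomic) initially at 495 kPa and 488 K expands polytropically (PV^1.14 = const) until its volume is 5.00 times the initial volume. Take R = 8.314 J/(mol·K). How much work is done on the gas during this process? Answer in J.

V₁ = nRT₁/P₁ = 5.45×8.314×488/495 = 44.7 L.
Polytropic n=1.14: T₂ = T₁(V₁/V₂)^(n−1) = 488×(0.200)^0.14 = 390 K; P₂ = P₁(V₁/V₂)^n = 79.0 kPa.
W = (P₁V₁−P₂V₂)/(n−1) = (495×44.7−79.0×223)/0.14 = 31900 J.
Work done on the gas = −W_by = -31900 J.

-31900 J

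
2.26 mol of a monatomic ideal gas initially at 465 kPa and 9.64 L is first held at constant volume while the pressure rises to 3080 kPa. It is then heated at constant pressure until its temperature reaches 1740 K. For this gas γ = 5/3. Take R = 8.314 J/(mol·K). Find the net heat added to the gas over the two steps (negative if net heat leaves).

T₁ = P₁V₁/(nR) = 465×9.64/(2.26×8.314) = 239 K.
Step 1 — Isochoric: V stays 9.64 L; P/T = const ⇒ T₂ = 1580 K, P₂ = 3080 kPa.
W = 0 (no volume change).
ΔU = nCvΔT = 2.26×12.5×(1580−239) = 37800 J.
Q = ΔU = 37800 J.
State after step 1: P = 3080 kPa, V = 9.64 L, T = 1580 K.
Step 2 — Isobaric: P stays 3080 kPa; V/T = const ⇒ T₂ = 1740 K, V₂ = 10.6 L.
W = PΔV = 3080×(10.6−9.64) kPa·L = 3000 J.
ΔU = nCvΔT = 2.26×12.5×(1740−1580) = 4500 J.
Q = ΔU + W = nCpΔT = 7510 J.
Net over both steps: W = 3000 J, Q = 45300 J, ΔU = 42300 J.

45300 J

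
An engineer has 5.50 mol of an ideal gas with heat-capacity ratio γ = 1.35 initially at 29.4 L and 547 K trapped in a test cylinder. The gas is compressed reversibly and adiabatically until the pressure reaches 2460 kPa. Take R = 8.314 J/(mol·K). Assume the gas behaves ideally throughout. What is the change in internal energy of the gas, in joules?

22600 J

P₁ = nRT₁/V₁ = 5.50×8.314×547/29.4 = 851 kPa.
Adiabatic: T₂/T₁ = (P₂/P₁)^((γ−1)/γ) ⇒ T₂ = 547×(2.89)^0.259 = 720 K; V₂ = 13.4 L.
For an ideal gas ΔU = nCvΔT with Cv = R/(γ−1) = 23.8 J/(mol·K).
ΔU = 5.50×23.8×(720−547) = 22600 J.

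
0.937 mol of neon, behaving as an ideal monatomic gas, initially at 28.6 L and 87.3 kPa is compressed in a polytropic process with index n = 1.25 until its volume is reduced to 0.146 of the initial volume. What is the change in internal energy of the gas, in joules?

2310 J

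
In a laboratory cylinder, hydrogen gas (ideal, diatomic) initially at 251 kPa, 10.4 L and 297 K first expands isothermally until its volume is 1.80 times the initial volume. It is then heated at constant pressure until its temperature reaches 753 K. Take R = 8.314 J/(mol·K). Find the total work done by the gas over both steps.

5540 J

n = P₁V₁/(RT₁) = 251×10.4/(8.314×297) = 1.06 mol.
Step 1 — Isothermal: T stays 297 K; PV = const ⇒ V₂ = 18.7 L, P₂ = 139 kPa.
ΔU = 0 (ideal gas, T constant).
W = nRT ln(V₂/V₁) = 1.06×8.314×297×ln(1.80) = 1530 J.
Q = ΔU + W = 1530 J.
State after step 1: P = 139 kPa, V = 18.7 L, T = 297 K.
Step 2 — Isobaric: P stays 139 kPa; V/T = const ⇒ T₂ = 753 K, V₂ = 47.5 L.
W = PΔV = 139×(47.5−18.7) kPa·L = 4010 J.
ΔU = nCvΔT = 1.06×20.8×(753−297) = 10000 J.
Q = ΔU + W = nCpΔT = 14000 J.
Net over both steps: W = 5540 J, Q = 15600 J, ΔU = 10000 J.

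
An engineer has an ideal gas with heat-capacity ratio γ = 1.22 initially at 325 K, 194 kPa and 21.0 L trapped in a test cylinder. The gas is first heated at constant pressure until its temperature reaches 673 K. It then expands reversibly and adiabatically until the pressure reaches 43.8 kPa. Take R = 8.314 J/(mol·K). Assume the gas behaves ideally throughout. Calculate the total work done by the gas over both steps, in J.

13400 J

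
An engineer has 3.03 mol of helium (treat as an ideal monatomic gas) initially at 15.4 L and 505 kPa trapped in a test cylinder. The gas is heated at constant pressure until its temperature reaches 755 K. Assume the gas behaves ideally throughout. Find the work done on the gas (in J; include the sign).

T₁ = P₁V₁/(nR) = 505×15.4/(3.03×8.314) = 309 K.
Isobaric: P stays 505 kPa; V/T = const ⇒ T₂ = 755 K, V₂ = 37.7 L.
W = PΔV = 505×(37.7−15.4) kPa·L = 11200 J.
Work done on the gas = −W_by = -11200 J.

-11200 J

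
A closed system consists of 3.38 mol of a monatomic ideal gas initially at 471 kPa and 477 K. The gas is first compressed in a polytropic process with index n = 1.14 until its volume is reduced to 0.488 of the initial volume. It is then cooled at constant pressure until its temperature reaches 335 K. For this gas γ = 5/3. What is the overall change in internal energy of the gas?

-5990 J

V₁ = nRT₁/P₁ = 3.38×8.314×477/471 = 28.5 L.
Step 1 — Polytropic n=1.14: T₂ = T₁(V₁/V₂)^(n−1) = 477×(2.05)^0.14 = 527 K; P₂ = P₁(V₁/V₂)^n = 1070 kPa.
W = (P₁V₁−P₂V₂)/(n−1) = (471×28.5−1070×13.9)/0.14 = -10100 J.
ΔU = nCvΔT = 3.38×12.5×(527−477) = 2120 J.
Q = ΔU + W = -7990 J.
State after step 1: P = 1070 kPa, V = 13.9 L, T = 527 K.
Step 2 — Isobaric: P stays 1070 kPa; V/T = const ⇒ T₂ = 335 K, V₂ = 8.82 L.
W = PΔV = 1070×(8.82−13.9) kPa·L = -5410 J.
ΔU = nCvΔT = 3.38×12.5×(335−527) = -8110 J.
Q = ΔU + W = nCpΔT = -13500 J.
Net over both steps: W = -15500 J, Q = -21500 J, ΔU = -5990 J.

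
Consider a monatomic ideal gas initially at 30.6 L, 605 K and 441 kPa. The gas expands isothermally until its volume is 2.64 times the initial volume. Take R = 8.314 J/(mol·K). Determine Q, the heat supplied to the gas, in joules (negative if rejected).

13100 J

n = P₁V₁/(RT₁) = 441×30.6/(8.314×605) = 2.68 mol.
Isothermal: T stays 605 K; PV = const ⇒ V₂ = 80.8 L, P₂ = 167 kPa.
ΔU = 0 (ideal gas, T constant).
W = nRT ln(V₂/V₁) = 2.68×8.314×605×ln(2.64) = 13100 J.
Q = ΔU + W = 13100 J.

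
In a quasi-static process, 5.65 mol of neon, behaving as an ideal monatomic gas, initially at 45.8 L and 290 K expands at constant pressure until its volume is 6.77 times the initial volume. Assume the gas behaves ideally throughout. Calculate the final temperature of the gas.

P₁ = nRT₁/V₁ = 5.65×8.314×290/45.8 = 297 kPa.
Isobaric: P stays 297 kPa; V/T = const ⇒ T₂ = 1960 K, V₂ = 310 L.

1960 K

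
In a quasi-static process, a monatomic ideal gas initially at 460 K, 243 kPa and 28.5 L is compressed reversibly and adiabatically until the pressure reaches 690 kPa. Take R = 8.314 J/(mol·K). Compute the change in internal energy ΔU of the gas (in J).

n = P₁V₁/(RT₁) = 243×28.5/(8.314×460) = 1.81 mol.
Adiabatic: T₂/T₁ = (P₂/P₁)^((γ−1)/γ) ⇒ T₂ = 460×(2.84)^0.400 = 698 K; V₂ = 15.2 L.
For an ideal gas ΔU = nCvΔT with Cv = (3/2)R = 12.5 J/(mol·K).
ΔU = 1.81×12.5×(698−460) = 5380 J.

5380 J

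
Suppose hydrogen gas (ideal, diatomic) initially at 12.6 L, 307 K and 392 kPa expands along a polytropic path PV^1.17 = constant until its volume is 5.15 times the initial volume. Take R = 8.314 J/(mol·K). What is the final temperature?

232 K

Polytropic n=1.17: T₂ = T₁(V₁/V₂)^(n−1) = 307×(0.194)^0.17 = 232 K; P₂ = P₁(V₁/V₂)^n = 57.6 kPa.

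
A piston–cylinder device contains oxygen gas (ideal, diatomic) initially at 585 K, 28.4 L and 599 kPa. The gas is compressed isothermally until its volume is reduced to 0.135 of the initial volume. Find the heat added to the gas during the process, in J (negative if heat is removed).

-34100 J

n = P₁V₁/(RT₁) = 599×28.4/(8.314×585) = 3.50 mol.
Isothermal: T stays 585 K; PV = const ⇒ V₂ = 3.83 L, P₂ = 4440 kPa.
ΔU = 0 (ideal gas, T constant).
W = nRT ln(V₂/V₁) = 3.50×8.314×585×ln(0.135) = -34100 J.
Q = ΔU + W = -34100 J.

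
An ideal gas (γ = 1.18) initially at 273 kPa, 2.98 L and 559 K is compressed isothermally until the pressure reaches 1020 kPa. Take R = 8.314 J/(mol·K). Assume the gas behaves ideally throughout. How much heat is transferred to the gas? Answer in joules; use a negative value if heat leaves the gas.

-1070 J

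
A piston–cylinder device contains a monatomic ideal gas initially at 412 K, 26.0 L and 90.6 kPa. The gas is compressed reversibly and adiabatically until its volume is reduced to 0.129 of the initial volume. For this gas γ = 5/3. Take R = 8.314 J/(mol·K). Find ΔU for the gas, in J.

10300 J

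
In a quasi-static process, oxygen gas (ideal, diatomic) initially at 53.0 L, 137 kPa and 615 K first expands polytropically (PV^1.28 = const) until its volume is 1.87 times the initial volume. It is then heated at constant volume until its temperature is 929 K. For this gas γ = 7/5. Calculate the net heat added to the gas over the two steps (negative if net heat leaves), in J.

13400 J

n = P₁V₁/(RT₁) = 137×53.0/(8.314×615) = 1.42 mol.
Step 1 — Polytropic n=1.28: T₂ = T₁(V₁/V₂)^(n−1) = 615×(0.535)^0.28 = 516 K; P₂ = P₁(V₁/V₂)^n = 61.5 kPa.
W = (P₁V₁−P₂V₂)/(n−1) = (137×53.0−61.5×99.1)/0.28 = 4170 J.
ΔU = nCvΔT = 1.42×20.8×(516−615) = -2920 J.
Q = ΔU + W = 1250 J.
State after step 1: P = 61.5 kPa, V = 99.1 L, T = 516 K.
Step 2 — Isochoric: V stays 99.1 L; P/T = const ⇒ T₂ = 929 K, P₂ = 111 kPa.
W = 0 (no volume change).
ΔU = nCvΔT = 1.42×20.8×(929−516) = 12200 J.
Q = ΔU = 12200 J.
Net over both steps: W = 4170 J, Q = 13400 J, ΔU = 9270 J.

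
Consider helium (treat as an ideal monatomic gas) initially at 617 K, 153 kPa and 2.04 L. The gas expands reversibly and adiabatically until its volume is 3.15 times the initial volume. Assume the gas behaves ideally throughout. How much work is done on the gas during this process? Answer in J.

-250 J

n = P₁V₁/(RT₁) = 153×2.04/(8.314×617) = 0.0608 mol.
Adiabatic: TV^(γ−1) = const ⇒ T₂ = 617×(0.317)^0.667 = 287 K; PV^γ = const ⇒ P₂ = 22.6 kPa.
ΔU = nCvΔT = 0.0608×12.5×(287−617) = -250 J.
Q = 0 for an adiabatic process, so W = −ΔU = 250 J.
Work done on the gas = −W_by = -250 J.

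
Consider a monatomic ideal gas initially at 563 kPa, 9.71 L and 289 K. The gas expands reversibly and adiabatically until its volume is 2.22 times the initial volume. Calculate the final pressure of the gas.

Adiabatic: TV^(γ−1) = const ⇒ T₂ = 289×(0.450)^0.667 = 170 K; PV^γ = const ⇒ P₂ = 149 kPa.

149 kPa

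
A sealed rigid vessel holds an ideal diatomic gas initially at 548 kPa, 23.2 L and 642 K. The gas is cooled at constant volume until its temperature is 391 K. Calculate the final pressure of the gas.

334 kPa

Isochoric: V stays 23.2 L; P/T = const ⇒ T₂ = 391 K, P₂ = 334 kPa.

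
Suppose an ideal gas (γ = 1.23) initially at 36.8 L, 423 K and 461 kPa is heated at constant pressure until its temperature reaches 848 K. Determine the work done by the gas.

17000 J

n = P₁V₁/(RT₁) = 461×36.8/(8.314×423) = 4.82 mol.
Isobaric: P stays 461 kPa; V/T = const ⇒ T₂ = 848 K, V₂ = 73.8 L.
W = PΔV = 461×(73.8−36.8) kPa·L = 17000 J.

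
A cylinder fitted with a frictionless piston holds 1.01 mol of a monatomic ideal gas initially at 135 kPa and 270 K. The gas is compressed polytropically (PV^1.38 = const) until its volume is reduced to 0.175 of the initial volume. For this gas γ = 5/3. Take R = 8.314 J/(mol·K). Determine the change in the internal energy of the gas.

3190 J

V₁ = nRT₁/P₁ = 1.01×8.314×270/135 = 16.8 L.
Polytropic n=1.38: T₂ = T₁(V₁/V₂)^(n−1) = 270×(5.71)^0.38 = 524 K; P₂ = P₁(V₁/V₂)^n = 1500 kPa.
For an ideal gas ΔU = nCvΔT with Cv = (3/2)R = 12.5 J/(mol·K).
ΔU = 1.01×12.5×(524−270) = 3190 J.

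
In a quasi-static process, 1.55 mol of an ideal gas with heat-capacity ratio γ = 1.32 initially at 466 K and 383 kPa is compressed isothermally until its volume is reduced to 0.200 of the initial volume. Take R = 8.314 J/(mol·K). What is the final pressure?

V₁ = nRT₁/P₁ = 1.55×8.314×466/383 = 15.7 L.
Isothermal: T stays 466 K; PV = const ⇒ V₂ = 3.14 L, P₂ = 1920 kPa.

1920 kPa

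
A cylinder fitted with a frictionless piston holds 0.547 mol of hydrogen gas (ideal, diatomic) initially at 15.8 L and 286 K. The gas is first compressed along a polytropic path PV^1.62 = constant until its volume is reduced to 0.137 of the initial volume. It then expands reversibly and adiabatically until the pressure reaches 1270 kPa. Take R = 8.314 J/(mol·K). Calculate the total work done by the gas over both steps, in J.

-3660 J

P₁ = nRT₁/V₁ = 0.547×8.314×286/15.8 = 82.3 kPa.
Step 1 — Polytropic n=1.62: T₂ = T₁(V₁/V₂)^(n−1) = 286×(7.30)^0.62 = 981 K; P₂ = P₁(V₁/V₂)^n = 2060 kPa.
W = (P₁V₁−P₂V₂)/(n−1) = (82.3×15.8−2060×2.16)/0.62 = -5100 J.
ΔU = nCvΔT = 0.547×20.8×(981−286) = 7900 J.
Q = ΔU + W = 2800 J.
State after step 1: P = 2060 kPa, V = 2.16 L, T = 981 K.
Step 2 — Adiabatic: T₂/T₁ = (P₂/P₁)^((γ−1)/γ) ⇒ T₂ = 981×(0.616)^0.286 = 854 K; V₂ = 3.06 L.
ΔU = nCvΔT = 0.547×20.8×(854−981) = -1440 J.
Q = 0 for an adiabatic process, so W = −ΔU = 1440 J.
Net over both steps: W = -3660 J, Q = 2800 J, ΔU = 6460 J.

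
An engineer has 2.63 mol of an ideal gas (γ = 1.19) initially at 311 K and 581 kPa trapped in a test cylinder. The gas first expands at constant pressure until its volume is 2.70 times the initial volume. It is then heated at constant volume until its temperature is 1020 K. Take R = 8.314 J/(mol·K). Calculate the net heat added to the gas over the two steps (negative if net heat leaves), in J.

93200 J

V₁ = nRT₁/P₁ = 2.63×8.314×311/581 = 11.7 L.
Step 1 — Isobaric: P stays 581 kPa; V/T = const ⇒ T₂ = 840 K, V₂ = 31.6 L.
W = PΔV = 581×(31.6−11.7) kPa·L = 11600 J.
ΔU = nCvΔT = 2.63×43.8×(840−311) = 60800 J.
Q = ΔU + W = nCpΔT = 72400 J.
State after step 1: P = 581 kPa, V = 31.6 L, T = 840 K.
Step 2 — Isochoric: V stays 31.6 L; P/T = const ⇒ T₂ = 1020 K, P₂ = 706 kPa.
W = 0 (no volume change).
ΔU = nCvΔT = 2.63×43.8×(1020−840) = 20700 J.
Q = ΔU = 20700 J.
Net over both steps: W = 11600 J, Q = 93200 J, ΔU = 81600 J.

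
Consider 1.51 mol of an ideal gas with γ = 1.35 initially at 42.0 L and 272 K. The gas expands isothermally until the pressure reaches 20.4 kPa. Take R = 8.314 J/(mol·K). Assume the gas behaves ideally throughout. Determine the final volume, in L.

P₁ = nRT₁/V₁ = 1.51×8.314×272/42.0 = 81.3 kPa.
Isothermal: T stays 272 K; PV = const ⇒ V₂ = 167 L, P₂ = 20.4 kPa.

167 L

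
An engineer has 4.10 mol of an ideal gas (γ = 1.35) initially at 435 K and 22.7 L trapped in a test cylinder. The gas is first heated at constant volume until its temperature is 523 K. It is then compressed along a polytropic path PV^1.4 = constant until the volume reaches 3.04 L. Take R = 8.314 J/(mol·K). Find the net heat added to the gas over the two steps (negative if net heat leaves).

16400 J

P₁ = nRT₁/V₁ = 4.10×8.314×435/22.7 = 653 kPa.
Step 1 — Isochoric: V stays 22.7 L; P/T = const ⇒ T₂ = 523 K, P₂ = 785 kPa.
W = 0 (no volume change).
ΔU = nCvΔT = 4.10×23.8×(523−435) = 8570 J.
Q = ΔU = 8570 J.
State after step 1: P = 785 kPa, V = 22.7 L, T = 523 K.
Step 2 — Polytropic n=1.4: T₂ = T₁(V₁/V₂)^(n−1) = 523×(7.47)^0.40 = 1170 K; P₂ = P₁(V₁/V₂)^n = 13100 kPa.
W = (P₁V₁−P₂V₂)/(n−1) = (785×22.7−13100×3.04)/0.40 = -55000 J.
ΔU = nCvΔT = 4.10×23.8×(1170−523) = 62900 J.
Q = ΔU + W = 7860 J.
Net over both steps: W = -55000 J, Q = 16400 J, ΔU = 71500 J.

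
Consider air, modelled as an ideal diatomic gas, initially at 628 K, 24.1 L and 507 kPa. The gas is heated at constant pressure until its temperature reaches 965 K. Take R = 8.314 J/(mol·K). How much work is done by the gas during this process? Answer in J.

n = P₁V₁/(RT₁) = 507×24.1/(8.314×628) = 2.34 mol.
Isobaric: P stays 507 kPa; V/T = const ⇒ T₂ = 965 K, V₂ = 37.0 L.
W = PΔV = 507×(37.0−24.1) kPa·L = 6560 J.

6560 J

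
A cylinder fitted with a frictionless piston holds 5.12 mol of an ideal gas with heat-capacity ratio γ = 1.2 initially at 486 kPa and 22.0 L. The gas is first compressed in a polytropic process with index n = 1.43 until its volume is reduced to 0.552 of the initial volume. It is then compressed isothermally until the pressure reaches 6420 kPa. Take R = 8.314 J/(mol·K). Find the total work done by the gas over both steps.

T₁ = P₁V₁/(nR) = 486×22.0/(5.12×8.314) = 251 K.
Step 1 — Polytropic n=1.43: T₂ = T₁(V₁/V₂)^(n−1) = 251×(1.81)^0.43 = 324 K; P₂ = P₁(V₁/V₂)^n = 1140 kPa.
W = (P₁V₁−P₂V₂)/(n−1) = (486×22.0−1140×12.1)/0.43 = -7240 J.
ΔU = nCvΔT = 5.12×41.6×(324−251) = 15600 J.
Q = ΔU + W = 8320 J.
State after step 1: P = 1140 kPa, V = 12.1 L, T = 324 K.
Step 2 — Isothermal: T stays 324 K; PV = const ⇒ V₂ = 2.15 L, P₂ = 6420 kPa.
ΔU = 0 (ideal gas, T constant).
W = nRT ln(V₂/V₁) = 5.12×8.314×324×ln(0.177) = -23900 J.
Q = ΔU + W = -23900 J.
Net over both steps: W = -31100 J, Q = -15600 J, ΔU = 15600 J.

-31100 J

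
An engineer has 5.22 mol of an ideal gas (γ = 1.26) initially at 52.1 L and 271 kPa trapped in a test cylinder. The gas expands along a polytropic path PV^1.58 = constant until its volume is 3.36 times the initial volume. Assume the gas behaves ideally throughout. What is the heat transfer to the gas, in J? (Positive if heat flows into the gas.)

-15100 J

T₁ = P₁V₁/(nR) = 271×52.1/(5.22×8.314) = 325 K.
Polytropic n=1.58: T₂ = T₁(V₁/V₂)^(n−1) = 325×(0.298)^0.58 = 161 K; P₂ = P₁(V₁/V₂)^n = 39.9 kPa.
W = (P₁V₁−P₂V₂)/(n−1) = (271×52.1−39.9×175)/0.58 = 12300 J.
ΔU = nCvΔT = 5.22×32.0×(161−325) = -27400 J.
Q = ΔU + W = -15100 J.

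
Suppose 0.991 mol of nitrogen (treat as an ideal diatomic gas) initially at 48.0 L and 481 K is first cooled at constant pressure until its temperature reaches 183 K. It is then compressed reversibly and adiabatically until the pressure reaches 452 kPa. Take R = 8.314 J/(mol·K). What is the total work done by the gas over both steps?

P₁ = nRT₁/V₁ = 0.991×8.314×481/48.0 = 82.6 kPa.
Step 1 — Isobaric: P stays 82.6 kPa; V/T = const ⇒ T₂ = 183 K, V₂ = 18.3 L.
W = PΔV = 82.6×(18.3−48.0) kPa·L = -2460 J.
ΔU = nCvΔT = 0.991×20.8×(183−481) = -6140 J.
Q = ΔU + W = nCpΔT = -8590 J.
State after step 1: P = 82.6 kPa, V = 18.3 L, T = 183 K.
Step 2 — Adiabatic: T₂/T₁ = (P₂/P₁)^((γ−1)/γ) ⇒ T₂ = 183×(5.47)^0.286 = 297 K; V₂ = 5.42 L.
ΔU = nCvΔT = 0.991×20.8×(297−183) = 2360 J.
Q = 0 for an adiabatic process, so W = −ΔU = -2360 J.
Net over both steps: W = -4810 J, Q = -8590 J, ΔU = -3780 J.

-4810 J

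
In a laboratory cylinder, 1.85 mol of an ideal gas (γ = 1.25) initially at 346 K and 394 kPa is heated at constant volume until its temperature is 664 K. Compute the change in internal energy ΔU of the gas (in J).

V₁ = nRT₁/P₁ = 1.85×8.314×346/394 = 13.5 L.
Isochoric: V stays 13.5 L; P/T = const ⇒ T₂ = 664 K, P₂ = 756 kPa.
For an ideal gas ΔU = nCvΔT with Cv = R/(γ−1) = 33.3 J/(mol·K).
ΔU = 1.85×33.3×(664−346) = 19600 J.

19600 J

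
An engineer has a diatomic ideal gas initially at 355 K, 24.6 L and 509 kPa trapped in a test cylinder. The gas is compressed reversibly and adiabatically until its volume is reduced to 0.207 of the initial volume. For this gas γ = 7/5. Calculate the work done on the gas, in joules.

27500 J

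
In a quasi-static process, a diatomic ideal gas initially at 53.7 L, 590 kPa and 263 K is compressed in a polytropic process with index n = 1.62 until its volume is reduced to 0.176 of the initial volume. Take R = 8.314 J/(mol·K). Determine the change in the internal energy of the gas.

153000 J

n = P₁V₁/(RT₁) = 590×53.7/(8.314×263) = 14.5 mol.
Polytropic n=1.62: T₂ = T₁(V₁/V₂)^(n−1) = 263×(5.68)^0.62 = 772 K; P₂ = P₁(V₁/V₂)^n = 9840 kPa.
For an ideal gas ΔU = nCvΔT with Cv = (5/2)R = 20.8 J/(mol·K).
ΔU = 14.5×20.8×(772−263) = 153000 J.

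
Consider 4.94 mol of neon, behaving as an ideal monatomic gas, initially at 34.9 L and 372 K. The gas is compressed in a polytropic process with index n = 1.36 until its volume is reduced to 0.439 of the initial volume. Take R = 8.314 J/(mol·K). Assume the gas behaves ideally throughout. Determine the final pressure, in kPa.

1340 kPa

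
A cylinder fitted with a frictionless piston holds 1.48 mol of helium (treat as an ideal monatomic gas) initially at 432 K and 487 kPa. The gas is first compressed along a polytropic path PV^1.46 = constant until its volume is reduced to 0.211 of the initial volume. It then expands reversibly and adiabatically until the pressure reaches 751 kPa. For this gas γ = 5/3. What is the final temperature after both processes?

424 K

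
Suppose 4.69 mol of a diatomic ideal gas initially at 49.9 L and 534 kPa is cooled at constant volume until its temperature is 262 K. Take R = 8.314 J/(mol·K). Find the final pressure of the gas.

205 kPa

T₁ = P₁V₁/(nR) = 534×49.9/(4.69×8.314) = 683 K.
Isochoric: V stays 49.9 L; P/T = const ⇒ T₂ = 262 K, P₂ = 205 kPa.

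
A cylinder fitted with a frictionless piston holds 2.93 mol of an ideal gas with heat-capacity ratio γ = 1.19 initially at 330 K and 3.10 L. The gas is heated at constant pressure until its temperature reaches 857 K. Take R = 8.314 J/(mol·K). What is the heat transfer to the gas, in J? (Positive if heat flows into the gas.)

P₁ = nRT₁/V₁ = 2.93×8.314×330/3.10 = 2590 kPa.
Isobaric: P stays 2590 kPa; V/T = const ⇒ T₂ = 857 K, V₂ = 8.05 L.
W = PΔV = 2590×(8.05−3.10) kPa·L = 12800 J.
ΔU = nCvΔT = 2.93×43.8×(857−330) = 67600 J.
Q = ΔU + W = nCpΔT = 80400 J.

80400 J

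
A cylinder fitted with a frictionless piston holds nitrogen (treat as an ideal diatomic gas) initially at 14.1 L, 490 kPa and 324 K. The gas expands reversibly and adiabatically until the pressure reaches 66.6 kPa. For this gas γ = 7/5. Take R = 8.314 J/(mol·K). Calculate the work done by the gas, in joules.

7510 J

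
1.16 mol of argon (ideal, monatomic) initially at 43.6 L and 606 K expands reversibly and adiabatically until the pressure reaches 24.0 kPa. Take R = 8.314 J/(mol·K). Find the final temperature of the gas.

305 K

P₁ = nRT₁/V₁ = 1.16×8.314×606/43.6 = 134 kPa.
Adiabatic: T₂/T₁ = (P₂/P₁)^((γ−1)/γ) ⇒ T₂ = 606×(0.179)^0.400 = 305 K; V₂ = 122 L.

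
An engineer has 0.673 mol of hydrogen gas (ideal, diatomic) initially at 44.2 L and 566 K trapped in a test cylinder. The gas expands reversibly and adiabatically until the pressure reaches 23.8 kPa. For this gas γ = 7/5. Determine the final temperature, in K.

413 K

P₁ = nRT₁/V₁ = 0.673×8.314×566/44.2 = 71.7 kPa.
Adiabatic: T₂/T₁ = (P₂/P₁)^((γ−1)/γ) ⇒ T₂ = 566×(0.332)^0.286 = 413 K; V₂ = 97.1 L.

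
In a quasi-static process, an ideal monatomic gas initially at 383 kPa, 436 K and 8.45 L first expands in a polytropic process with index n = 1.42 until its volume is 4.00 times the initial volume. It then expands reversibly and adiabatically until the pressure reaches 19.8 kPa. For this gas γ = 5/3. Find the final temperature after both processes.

n = P₁V₁/(RT₁) = 383×8.45/(8.314×436) = 0.893 mol.
Step 1 — Polytropic n=1.42: T₂ = T₁(V₁/V₂)^(n−1) = 436×(0.250)^0.42 = 244 K; P₂ = P₁(V₁/V₂)^n = 53.5 kPa.
W = (P₁V₁−P₂V₂)/(n−1) = (383×8.45−53.5×33.8)/0.42 = 3400 J.
ΔU = nCvΔT = 0.893×12.5×(244−436) = -2140 J.
Q = ΔU + W = 1260 J.
State after step 1: P = 53.5 kPa, V = 33.8 L, T = 244 K.
Step 2 — Adiabatic: T₂/T₁ = (P₂/P₁)^((γ−1)/γ) ⇒ T₂ = 244×(0.370)^0.400 = 164 K; V₂ = 61.4 L.
ΔU = nCvΔT = 0.893×12.5×(164−244) = -890 J.
Q = 0 for an adiabatic process, so W = −ΔU = 890 J.
Net over both steps: W = 4290 J, Q = 1260 J, ΔU = -3030 J.

164 K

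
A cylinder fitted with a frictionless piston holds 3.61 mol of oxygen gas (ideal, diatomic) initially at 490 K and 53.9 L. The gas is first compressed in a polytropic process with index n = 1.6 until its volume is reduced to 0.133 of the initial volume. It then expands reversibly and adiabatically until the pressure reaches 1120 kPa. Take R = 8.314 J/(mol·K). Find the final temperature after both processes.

979 K

P₁ = nRT₁/V₁ = 3.61×8.314×490/53.9 = 273 kPa.
Step 1 — Polytropic n=1.6: T₂ = T₁(V₁/V₂)^(n−1) = 490×(7.52)^0.60 = 1640 K; P₂ = P₁(V₁/V₂)^n = 6880 kPa.
W = (P₁V₁−P₂V₂)/(n−1) = (273×53.9−6880×7.17)/0.60 = -57700 J.
ΔU = nCvΔT = 3.61×20.8×(1640−490) = 86600 J.
Q = ΔU + W = 28900 J.
State after step 1: P = 6880 kPa, V = 7.17 L, T = 1640 K.
Step 2 — Adiabatic: T₂/T₁ = (P₂/P₁)^((γ−1)/γ) ⇒ T₂ = 1640×(0.163)^0.286 = 979 K; V₂ = 26.2 L.
ΔU = nCvΔT = 3.61×20.8×(979−1640) = -49900 J.
Q = 0 for an adiabatic process, so W = −ΔU = 49900 J.
Net over both steps: W = -7800 J, Q = 28900 J, ΔU = 36700 J.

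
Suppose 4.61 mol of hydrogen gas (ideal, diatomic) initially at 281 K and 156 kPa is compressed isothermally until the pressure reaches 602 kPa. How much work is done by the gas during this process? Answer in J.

-14500 J

V₁ = nRT₁/P₁ = 4.61×8.314×281/156 = 69.0 L.
Isothermal: T stays 281 K; PV = const ⇒ V₂ = 17.9 L, P₂ = 602 kPa.
W = nRT ln(V₂/V₁) = 4.61×8.314×281×ln(0.259) = -14500 J.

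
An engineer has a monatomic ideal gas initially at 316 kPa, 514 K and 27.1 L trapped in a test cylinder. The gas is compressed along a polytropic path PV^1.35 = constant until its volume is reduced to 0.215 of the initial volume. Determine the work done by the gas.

-17400 J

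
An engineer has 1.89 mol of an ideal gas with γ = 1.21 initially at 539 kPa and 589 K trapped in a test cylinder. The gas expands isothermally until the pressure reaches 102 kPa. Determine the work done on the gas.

-15400 J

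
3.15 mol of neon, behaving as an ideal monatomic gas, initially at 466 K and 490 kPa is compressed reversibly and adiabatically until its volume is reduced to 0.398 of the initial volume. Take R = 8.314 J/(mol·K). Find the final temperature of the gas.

861 K

V₁ = nRT₁/P₁ = 3.15×8.314×466/490 = 24.9 L.
Adiabatic: TV^(γ−1) = const ⇒ T₂ = 466×(2.51)^0.667 = 861 K; PV^γ = const ⇒ P₂ = 2280 kPa.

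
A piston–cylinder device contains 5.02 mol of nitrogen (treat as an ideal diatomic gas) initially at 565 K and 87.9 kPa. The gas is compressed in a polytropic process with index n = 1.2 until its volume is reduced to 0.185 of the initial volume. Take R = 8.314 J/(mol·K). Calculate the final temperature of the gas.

V₁ = nRT₁/P₁ = 5.02×8.314×565/87.9 = 268 L.
Polytropic n=1.2: T₂ = T₁(V₁/V₂)^(n−1) = 565×(5.41)^0.20 = 792 K; P₂ = P₁(V₁/V₂)^n = 666 kPa.

792 K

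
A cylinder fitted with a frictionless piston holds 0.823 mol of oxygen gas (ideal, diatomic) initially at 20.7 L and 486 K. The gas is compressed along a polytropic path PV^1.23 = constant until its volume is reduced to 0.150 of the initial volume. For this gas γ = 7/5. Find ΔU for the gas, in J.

P₁ = nRT₁/V₁ = 0.823×8.314×486/20.7 = 161 kPa.
Polytropic n=1.23: T₂ = T₁(V₁/V₂)^(n−1) = 486×(6.67)^0.23 = 752 K; P₂ = P₁(V₁/V₂)^n = 1660 kPa.
For an ideal gas ΔU = nCvΔT with Cv = (5/2)R = 20.8 J/(mol·K).
ΔU = 0.823×20.8×(752−486) = 4550 J.

4550 J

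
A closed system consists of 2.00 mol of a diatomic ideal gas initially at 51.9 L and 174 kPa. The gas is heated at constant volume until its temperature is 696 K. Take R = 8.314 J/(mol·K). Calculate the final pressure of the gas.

223 kPa

T₁ = P₁V₁/(nR) = 174×51.9/(2.00×8.314) = 543 K.
Isochoric: V stays 51.9 L; P/T = const ⇒ T₂ = 696 K, P₂ = 223 kPa.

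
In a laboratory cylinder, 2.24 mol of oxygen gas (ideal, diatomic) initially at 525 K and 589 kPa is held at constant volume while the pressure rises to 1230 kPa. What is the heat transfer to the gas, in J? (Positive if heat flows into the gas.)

26600 J

V₁ = nRT₁/P₁ = 2.24×8.314×525/589 = 16.6 L.
Isochoric: V stays 16.6 L; P/T = const ⇒ T₂ = 1100 K, P₂ = 1230 kPa.
W = 0 (no volume change).
ΔU = nCvΔT = 2.24×20.8×(1100−525) = 26600 J.
Q = ΔU = 26600 J.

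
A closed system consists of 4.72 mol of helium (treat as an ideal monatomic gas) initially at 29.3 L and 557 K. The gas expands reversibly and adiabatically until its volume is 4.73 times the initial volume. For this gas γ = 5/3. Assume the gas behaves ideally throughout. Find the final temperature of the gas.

198 K

P₁ = nRT₁/V₁ = 4.72×8.314×557/29.3 = 746 kPa.
Adiabatic: TV^(γ−1) = const ⇒ T₂ = 557×(0.211)^0.667 = 198 K; PV^γ = const ⇒ P₂ = 56.0 kPa.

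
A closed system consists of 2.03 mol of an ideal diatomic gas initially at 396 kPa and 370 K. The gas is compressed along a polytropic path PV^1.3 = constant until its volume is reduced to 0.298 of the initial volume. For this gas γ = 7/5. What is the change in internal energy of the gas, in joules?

V₁ = nRT₁/P₁ = 2.03×8.314×370/396 = 15.8 L.
Polytropic n=1.3: T₂ = T₁(V₁/V₂)^(n−1) = 370×(3.36)^0.30 = 532 K; P₂ = P₁(V₁/V₂)^n = 1910 kPa.
For an ideal gas ΔU = nCvΔT with Cv = (5/2)R = 20.8 J/(mol·K).
ΔU = 2.03×20.8×(532−370) = 6840 J.

6840 J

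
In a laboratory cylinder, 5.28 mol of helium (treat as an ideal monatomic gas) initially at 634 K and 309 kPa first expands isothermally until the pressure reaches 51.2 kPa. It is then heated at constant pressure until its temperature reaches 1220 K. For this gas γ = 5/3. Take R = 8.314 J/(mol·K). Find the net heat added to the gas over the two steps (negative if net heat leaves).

114000 J

V₁ = nRT₁/P₁ = 5.28×8.314×634/309 = 90.1 L.
Step 1 — Isothermal: T stays 634 K; PV = const ⇒ V₂ = 544 L, P₂ = 51.2 kPa.
ΔU = 0 (ideal gas, T constant).
W = nRT ln(V₂/V₁) = 5.28×8.314×634×ln(6.04) = 50000 J.
Q = ΔU + W = 50000 J.
State after step 1: P = 51.2 kPa, V = 544 L, T = 634 K.
Step 2 — Isobaric: P stays 51.2 kPa; V/T = const ⇒ T₂ = 1220 K, V₂ = 1050 L.
W = PΔV = 51.2×(1050−544) kPa·L = 25700 J.
ΔU = nCvΔT = 5.28×12.5×(1220−634) = 38600 J.
Q = ΔU + W = nCpΔT = 64300 J.
Net over both steps: W = 75800 J, Q = 114000 J, ΔU = 38600 J.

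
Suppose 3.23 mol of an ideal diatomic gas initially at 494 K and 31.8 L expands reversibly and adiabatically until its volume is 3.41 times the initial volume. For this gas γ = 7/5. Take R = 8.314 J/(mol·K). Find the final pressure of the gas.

74.9 kPa

P₁ = nRT₁/V₁ = 3.23×8.314×494/31.8 = 417 kPa.
Adiabatic: TV^(γ−1) = const ⇒ T₂ = 494×(0.293)^0.400 = 302 K; PV^γ = const ⇒ P₂ = 74.9 kPa.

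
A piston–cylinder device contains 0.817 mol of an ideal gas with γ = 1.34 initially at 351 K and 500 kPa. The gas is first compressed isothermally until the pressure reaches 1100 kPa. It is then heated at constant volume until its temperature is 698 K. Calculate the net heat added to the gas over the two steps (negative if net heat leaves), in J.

V₁ = nRT₁/P₁ = 0.817×8.314×351/500 = 4.77 L.
Step 1 — Isothermal: T stays 351 K; PV = const ⇒ V₂ = 2.17 L, P₂ = 1100 kPa.
ΔU = 0 (ideal gas, T constant).
W = nRT ln(V₂/V₁) = 0.817×8.314×351×ln(0.455) = -1880 J.
Q = ΔU + W = -1880 J.
State after step 1: P = 1100 kPa, V = 2.17 L, T = 351 K.
Step 2 — Isochoric: V stays 2.17 L; P/T = const ⇒ T₂ = 698 K, P₂ = 2190 kPa.
W = 0 (no volume change).
ΔU = nCvΔT = 0.817×24.5×(698−351) = 6930 J.
Q = ΔU = 6930 J.
Net over both steps: W = -1880 J, Q = 5050 J, ΔU = 6930 J.

5050 J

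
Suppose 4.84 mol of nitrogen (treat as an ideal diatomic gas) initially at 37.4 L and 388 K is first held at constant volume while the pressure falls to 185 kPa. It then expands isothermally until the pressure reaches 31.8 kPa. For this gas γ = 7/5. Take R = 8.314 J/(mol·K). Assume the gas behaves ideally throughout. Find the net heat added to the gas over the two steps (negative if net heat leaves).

P₁ = nRT₁/V₁ = 4.84×8.314×388/37.4 = 417 kPa.
Step 1 — Isochoric: V stays 37.4 L; P/T = const ⇒ T₂ = 172 K, P₂ = 185 kPa.
W = 0 (no volume change).
ΔU = nCvΔT = 4.84×20.8×(172−388) = -21700 J.
Q = ΔU = -21700 J.
State after step 1: P = 185 kPa, V = 37.4 L, T = 172 K.
Step 2 — Isothermal: T stays 172 K; PV = const ⇒ V₂ = 218 L, P₂ = 31.8 kPa.
ΔU = 0 (ideal gas, T constant).
W = nRT ln(V₂/V₁) = 4.84×8.314×172×ln(5.82) = 12200 J.
Q = ΔU + W = 12200 J.
Net over both steps: W = 12200 J, Q = -9550 J, ΔU = -21700 J.

-9550 J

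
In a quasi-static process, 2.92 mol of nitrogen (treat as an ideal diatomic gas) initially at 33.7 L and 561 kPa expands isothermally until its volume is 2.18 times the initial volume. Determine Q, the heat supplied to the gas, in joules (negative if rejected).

T₁ = P₁V₁/(nR) = 561×33.7/(2.92×8.314) = 779 K.
Isothermal: T stays 779 K; PV = const ⇒ V₂ = 73.5 L, P₂ = 257 kPa.
ΔU = 0 (ideal gas, T constant).
W = nRT ln(V₂/V₁) = 2.92×8.314×779×ln(2.18) = 14700 J.
Q = ΔU + W = 14700 J.

14700 J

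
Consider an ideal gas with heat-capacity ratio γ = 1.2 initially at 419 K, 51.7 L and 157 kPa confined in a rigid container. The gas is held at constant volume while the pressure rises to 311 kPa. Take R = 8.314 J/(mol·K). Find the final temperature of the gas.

Isochoric: V stays 51.7 L; P/T = const ⇒ T₂ = 830 K, P₂ = 311 kPa.

830 K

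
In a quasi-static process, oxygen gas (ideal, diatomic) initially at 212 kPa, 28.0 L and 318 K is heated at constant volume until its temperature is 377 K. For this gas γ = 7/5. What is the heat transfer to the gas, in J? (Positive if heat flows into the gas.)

2750 J

n = P₁V₁/(RT₁) = 212×28.0/(8.314×318) = 2.25 mol.
Isochoric: V stays 28.0 L; P/T = const ⇒ T₂ = 377 K, P₂ = 251 kPa.
W = 0 (no volume change).
ΔU = nCvΔT = 2.25×20.8×(377−318) = 2750 J.
Q = ΔU = 2750 J.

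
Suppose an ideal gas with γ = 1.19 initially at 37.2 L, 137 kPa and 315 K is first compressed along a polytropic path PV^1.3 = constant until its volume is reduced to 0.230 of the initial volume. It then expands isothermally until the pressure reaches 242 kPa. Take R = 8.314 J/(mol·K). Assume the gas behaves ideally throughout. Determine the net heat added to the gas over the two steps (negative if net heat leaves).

n = P₁V₁/(RT₁) = 137×37.2/(8.314×315) = 1.95 mol.
Step 1 — Polytropic n=1.3: T₂ = T₁(V₁/V₂)^(n−1) = 315×(4.35)^0.30 = 490 K; P₂ = P₁(V₁/V₂)^n = 926 kPa.
W = (P₁V₁−P₂V₂)/(n−1) = (137×37.2−926×8.56)/0.30 = -9410 J.
ΔU = nCvΔT = 1.95×43.8×(490−315) = 14900 J.
Q = ΔU + W = 5450 J.
State after step 1: P = 926 kPa, V = 8.56 L, T = 490 K.
Step 2 — Isothermal: T stays 490 K; PV = const ⇒ V₂ = 32.7 L, P₂ = 242 kPa.
ΔU = 0 (ideal gas, T constant).
W = nRT ln(V₂/V₁) = 1.95×8.314×490×ln(3.83) = 10600 J.
Q = ΔU + W = 10600 J.
Net over both steps: W = 1210 J, Q = 16100 J, ΔU = 14900 J.

16100 J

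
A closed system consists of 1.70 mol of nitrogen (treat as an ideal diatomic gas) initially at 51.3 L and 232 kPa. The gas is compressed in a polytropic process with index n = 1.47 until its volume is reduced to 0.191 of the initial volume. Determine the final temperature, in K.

T₁ = P₁V₁/(nR) = 232×51.3/(1.70×8.314) = 842 K.
Polytropic n=1.47: T₂ = T₁(V₁/V₂)^(n−1) = 842×(5.24)^0.47 = 1830 K; P₂ = P₁(V₁/V₂)^n = 2640 kPa.

1830 K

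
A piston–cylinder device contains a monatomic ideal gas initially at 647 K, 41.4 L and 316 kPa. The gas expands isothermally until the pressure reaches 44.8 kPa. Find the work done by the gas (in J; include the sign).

25600 J

n = P₁V₁/(RT₁) = 316×41.4/(8.314×647) = 2.43 mol.
Isothermal: T stays 647 K; PV = const ⇒ V₂ = 292 L, P₂ = 44.8 kPa.
W = nRT ln(V₂/V₁) = 2.43×8.314×647×ln(7.05) = 25600 J.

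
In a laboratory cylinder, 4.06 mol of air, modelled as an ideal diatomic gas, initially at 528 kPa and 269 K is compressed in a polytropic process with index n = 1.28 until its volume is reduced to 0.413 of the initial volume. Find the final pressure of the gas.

1640 kPa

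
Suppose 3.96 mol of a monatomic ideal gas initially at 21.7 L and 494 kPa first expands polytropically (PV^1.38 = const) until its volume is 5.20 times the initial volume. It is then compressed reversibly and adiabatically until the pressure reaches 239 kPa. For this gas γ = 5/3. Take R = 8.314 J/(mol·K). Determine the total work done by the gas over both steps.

5760 J

T₁ = P₁V₁/(nR) = 494×21.7/(3.96×8.314) = 326 K.
Step 1 — Polytropic n=1.38: T₂ = T₁(V₁/V₂)^(n−1) = 326×(0.192)^0.38 = 174 K; P₂ = P₁(V₁/V₂)^n = 50.8 kPa.
W = (P₁V₁−P₂V₂)/(n−1) = (494×21.7−50.8×113)/0.38 = 13100 J.
ΔU = nCvΔT = 3.96×12.5×(174−326) = -7490 J.
Q = ΔU + W = 5650 J.
State after step 1: P = 50.8 kPa, V = 113 L, T = 174 K.
Step 2 — Adiabatic: T₂/T₁ = (P₂/P₁)^((γ−1)/γ) ⇒ T₂ = 174×(4.71)^0.400 = 323 K; V₂ = 44.5 L.
ΔU = nCvΔT = 3.96×12.5×(323−174) = 7380 J.
Q = 0 for an adiabatic process, so W = −ΔU = -7380 J.
Net over both steps: W = 5760 J, Q = 5650 J, ΔU = -110 J.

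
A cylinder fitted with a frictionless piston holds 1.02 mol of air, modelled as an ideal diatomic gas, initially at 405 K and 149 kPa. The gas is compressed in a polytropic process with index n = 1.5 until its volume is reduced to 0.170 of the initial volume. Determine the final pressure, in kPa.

2130 kPa

V₁ = nRT₁/P₁ = 1.02×8.314×405/149 = 23.1 L.
Polytropic n=1.5: T₂ = T₁(V₁/V₂)^(n−1) = 405×(5.88)^0.50 = 982 K; P₂ = P₁(V₁/V₂)^n = 2130 kPa.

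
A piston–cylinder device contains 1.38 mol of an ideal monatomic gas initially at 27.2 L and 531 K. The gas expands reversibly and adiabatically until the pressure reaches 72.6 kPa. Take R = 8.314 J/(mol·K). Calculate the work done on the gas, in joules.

-3320 J

P₁ = nRT₁/V₁ = 1.38×8.314×531/27.2 = 224 kPa.
Adiabatic: T₂/T₁ = (P₂/P₁)^((γ−1)/γ) ⇒ T₂ = 531×(0.324)^0.400 = 338 K; V₂ = 53.5 L.
ΔU = nCvΔT = 1.38×12.5×(338−531) = -3320 J.
Q = 0 for an adiabatic process, so W = −ΔU = 3320 J.
Work done on the gas = −W_by = -3320 J.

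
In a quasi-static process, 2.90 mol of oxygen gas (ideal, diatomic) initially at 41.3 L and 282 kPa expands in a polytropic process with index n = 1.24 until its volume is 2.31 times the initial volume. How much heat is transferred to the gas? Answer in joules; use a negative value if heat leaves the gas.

3530 J

T₁ = P₁V₁/(nR) = 282×41.3/(2.90×8.314) = 483 K.
Polytropic n=1.24: T₂ = T₁(V₁/V₂)^(n−1) = 483×(0.433)^0.24 = 395 K; P₂ = P₁(V₁/V₂)^n = 99.9 kPa.
W = (P₁V₁−P₂V₂)/(n−1) = (282×41.3−99.9×95.4)/0.24 = 8830 J.
ΔU = nCvΔT = 2.90×20.8×(395−483) = -5300 J.
Q = ΔU + W = 3530 J.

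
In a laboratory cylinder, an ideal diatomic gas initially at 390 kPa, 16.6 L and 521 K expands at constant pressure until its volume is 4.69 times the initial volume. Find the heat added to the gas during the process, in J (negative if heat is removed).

n = P₁V₁/(RT₁) = 390×16.6/(8.314×521) = 1.49 mol.
Isobaric: P stays 390 kPa; V/T = const ⇒ T₂ = 2440 K, V₂ = 77.9 L.
W = PΔV = 390×(77.9−16.6) kPa·L = 23900 J.
ΔU = nCvΔT = 1.49×20.8×(2440−521) = 59700 J.
Q = ΔU + W = nCpΔT = 83600 J.

83600 J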